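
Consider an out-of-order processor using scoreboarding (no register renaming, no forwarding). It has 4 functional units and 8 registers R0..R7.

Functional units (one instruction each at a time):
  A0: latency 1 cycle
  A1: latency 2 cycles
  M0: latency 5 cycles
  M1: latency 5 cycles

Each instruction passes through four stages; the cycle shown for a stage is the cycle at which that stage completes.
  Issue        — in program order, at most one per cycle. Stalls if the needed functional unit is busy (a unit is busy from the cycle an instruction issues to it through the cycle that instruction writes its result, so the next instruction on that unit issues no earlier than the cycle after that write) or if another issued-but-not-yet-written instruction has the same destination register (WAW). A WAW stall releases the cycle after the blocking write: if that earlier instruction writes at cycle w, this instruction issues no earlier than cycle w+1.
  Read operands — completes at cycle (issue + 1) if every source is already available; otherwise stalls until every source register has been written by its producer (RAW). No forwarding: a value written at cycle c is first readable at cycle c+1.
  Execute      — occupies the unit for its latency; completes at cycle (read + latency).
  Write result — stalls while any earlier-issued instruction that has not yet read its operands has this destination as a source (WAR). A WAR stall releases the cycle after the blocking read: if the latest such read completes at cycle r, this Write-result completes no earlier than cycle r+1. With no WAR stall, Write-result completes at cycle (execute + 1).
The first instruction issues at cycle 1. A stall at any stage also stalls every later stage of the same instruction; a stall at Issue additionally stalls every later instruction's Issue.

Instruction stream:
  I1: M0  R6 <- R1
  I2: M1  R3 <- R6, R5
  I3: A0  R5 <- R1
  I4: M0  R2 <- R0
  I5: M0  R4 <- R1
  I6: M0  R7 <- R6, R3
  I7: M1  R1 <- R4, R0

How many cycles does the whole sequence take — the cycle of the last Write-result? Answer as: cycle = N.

cycle = 33

I1: IS=1 RO=2 EX=7 WR=8
I2: IS=2 RO=9 EX=14 WR=15  [RAW R6: wait I1 write@8]
I3: IS=3 RO=4 EX=5 WR=10  [WAR R5: wait I2 read@9]
I4: IS=9 RO=10 EX=15 WR=16  [struct: M0 busy until I1 writes@8]
I5: IS=17 RO=18 EX=23 WR=24  [struct: M0 busy until I4 writes@16]
I6: IS=25 RO=26 EX=31 WR=32  [struct: M0 busy until I5 writes@24]
I7: IS=26 RO=27 EX=32 WR=33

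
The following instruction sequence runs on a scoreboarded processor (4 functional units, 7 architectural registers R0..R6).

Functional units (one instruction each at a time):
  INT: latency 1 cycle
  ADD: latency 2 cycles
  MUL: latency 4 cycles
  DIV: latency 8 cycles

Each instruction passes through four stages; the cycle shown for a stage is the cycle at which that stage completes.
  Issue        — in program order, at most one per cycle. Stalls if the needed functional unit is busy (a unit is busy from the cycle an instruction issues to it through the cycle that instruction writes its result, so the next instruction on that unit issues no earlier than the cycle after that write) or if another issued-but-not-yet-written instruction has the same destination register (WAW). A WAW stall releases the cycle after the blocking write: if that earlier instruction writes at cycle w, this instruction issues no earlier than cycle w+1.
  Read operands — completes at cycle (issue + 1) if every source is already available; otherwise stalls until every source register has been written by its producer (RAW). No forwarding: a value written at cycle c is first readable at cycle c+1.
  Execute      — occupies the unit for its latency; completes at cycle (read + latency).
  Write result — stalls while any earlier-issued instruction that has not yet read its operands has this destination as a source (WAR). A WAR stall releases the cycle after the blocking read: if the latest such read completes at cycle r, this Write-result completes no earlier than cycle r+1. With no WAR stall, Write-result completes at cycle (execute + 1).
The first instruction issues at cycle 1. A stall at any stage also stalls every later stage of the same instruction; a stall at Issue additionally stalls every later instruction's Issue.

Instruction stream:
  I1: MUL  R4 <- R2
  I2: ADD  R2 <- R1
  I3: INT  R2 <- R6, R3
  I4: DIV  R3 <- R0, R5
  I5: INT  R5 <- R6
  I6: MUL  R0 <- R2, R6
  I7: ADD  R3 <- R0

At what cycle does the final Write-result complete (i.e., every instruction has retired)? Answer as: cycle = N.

1) issue 1, read 2, done 6, write 7
2) issue 2, read 3, done 5, write 6
3) issue 7, read 8, done 9, write 10  <WAW R2: wait I2 write@6>
4) issue 8, read 9, done 17, write 18
5) issue 11, read 12, done 13, write 14  <struct: INT busy until I3 writes@10>
6) issue 12, read 13, done 17, write 18
7) issue 19, read 20, done 22, write 23  <WAW R3: wait I4 write@18>

cycle = 23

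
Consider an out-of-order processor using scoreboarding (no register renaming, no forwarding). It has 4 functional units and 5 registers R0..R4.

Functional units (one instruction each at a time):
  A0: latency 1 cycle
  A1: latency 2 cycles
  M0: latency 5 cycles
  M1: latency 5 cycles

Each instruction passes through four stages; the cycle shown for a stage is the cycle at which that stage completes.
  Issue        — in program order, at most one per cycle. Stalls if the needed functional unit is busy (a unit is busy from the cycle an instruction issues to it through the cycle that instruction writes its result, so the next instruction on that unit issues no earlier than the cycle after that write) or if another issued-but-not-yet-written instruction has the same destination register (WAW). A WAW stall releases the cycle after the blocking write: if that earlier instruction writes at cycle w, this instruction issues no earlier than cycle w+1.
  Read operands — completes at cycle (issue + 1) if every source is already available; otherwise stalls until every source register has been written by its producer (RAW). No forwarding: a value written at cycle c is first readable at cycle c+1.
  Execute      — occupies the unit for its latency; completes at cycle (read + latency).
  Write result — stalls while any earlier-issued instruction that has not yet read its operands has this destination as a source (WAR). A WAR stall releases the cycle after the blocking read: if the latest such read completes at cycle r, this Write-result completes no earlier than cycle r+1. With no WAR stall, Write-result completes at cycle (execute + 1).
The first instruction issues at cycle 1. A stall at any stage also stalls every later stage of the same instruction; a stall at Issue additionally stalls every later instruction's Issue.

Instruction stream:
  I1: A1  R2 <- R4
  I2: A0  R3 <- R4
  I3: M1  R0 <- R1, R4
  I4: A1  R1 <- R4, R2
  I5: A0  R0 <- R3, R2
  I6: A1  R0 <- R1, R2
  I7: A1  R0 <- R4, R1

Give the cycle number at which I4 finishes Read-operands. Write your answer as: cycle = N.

I1: IS=1 RO=2 EX=4 WR=5
I2: IS=2 RO=3 EX=4 WR=5
I3: IS=3 RO=4 EX=9 WR=10
I4: IS=6 RO=7 EX=9 WR=10  [struct: A1 busy until I1 writes@5]
I5: IS=11 RO=12 EX=13 WR=14  [WAW R0: wait I3 write@10]
I6: IS=15 RO=16 EX=18 WR=19  [WAW R0: wait I5 write@14]
I7: IS=20 RO=21 EX=23 WR=24  [struct: A1 busy until I6 writes@19]

cycle = 7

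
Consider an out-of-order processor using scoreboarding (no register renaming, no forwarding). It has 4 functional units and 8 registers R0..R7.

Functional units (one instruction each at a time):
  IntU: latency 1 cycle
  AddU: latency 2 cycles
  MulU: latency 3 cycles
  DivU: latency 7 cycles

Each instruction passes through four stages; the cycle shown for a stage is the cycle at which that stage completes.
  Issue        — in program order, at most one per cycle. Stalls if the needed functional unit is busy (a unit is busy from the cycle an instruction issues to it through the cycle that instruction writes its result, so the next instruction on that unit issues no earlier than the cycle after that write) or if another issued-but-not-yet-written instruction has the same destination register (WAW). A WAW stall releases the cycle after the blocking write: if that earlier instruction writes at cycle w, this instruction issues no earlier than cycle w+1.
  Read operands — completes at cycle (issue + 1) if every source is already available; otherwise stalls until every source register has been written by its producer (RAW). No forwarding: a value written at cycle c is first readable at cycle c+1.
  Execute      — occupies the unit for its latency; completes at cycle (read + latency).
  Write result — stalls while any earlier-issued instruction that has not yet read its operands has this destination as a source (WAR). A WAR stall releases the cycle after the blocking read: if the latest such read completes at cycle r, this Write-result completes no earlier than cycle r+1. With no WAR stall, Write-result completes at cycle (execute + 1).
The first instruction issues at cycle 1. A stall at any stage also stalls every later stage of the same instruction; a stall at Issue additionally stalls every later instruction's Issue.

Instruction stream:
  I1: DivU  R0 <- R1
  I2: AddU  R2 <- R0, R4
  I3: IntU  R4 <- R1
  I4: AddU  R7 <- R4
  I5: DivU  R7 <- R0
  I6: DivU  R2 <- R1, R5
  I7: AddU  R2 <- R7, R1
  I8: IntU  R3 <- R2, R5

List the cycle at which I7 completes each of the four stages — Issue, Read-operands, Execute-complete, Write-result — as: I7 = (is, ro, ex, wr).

I1  is:1  ro:2  ex:9  wr:10
I2  is:2  ro:11  ex:13  wr:14  — RAW R0: wait I1 write@10
I3  is:3  ro:4  ex:5  wr:12  — WAR R4: wait I2 read@11
I4  is:15  ro:16  ex:18  wr:19  — struct: AddU busy until I2 writes@14
I5  is:20  ro:21  ex:28  wr:29  — WAW R7: wait I4 write@19
I6  is:30  ro:31  ex:38  wr:39  — struct: DivU busy until I5 writes@29
I7  is:40  ro:41  ex:43  wr:44  — WAW R2: wait I6 write@39
I8  is:41  ro:45  ex:46  wr:47  — RAW R2: wait I7 write@44

I7 = (40, 41, 43, 44)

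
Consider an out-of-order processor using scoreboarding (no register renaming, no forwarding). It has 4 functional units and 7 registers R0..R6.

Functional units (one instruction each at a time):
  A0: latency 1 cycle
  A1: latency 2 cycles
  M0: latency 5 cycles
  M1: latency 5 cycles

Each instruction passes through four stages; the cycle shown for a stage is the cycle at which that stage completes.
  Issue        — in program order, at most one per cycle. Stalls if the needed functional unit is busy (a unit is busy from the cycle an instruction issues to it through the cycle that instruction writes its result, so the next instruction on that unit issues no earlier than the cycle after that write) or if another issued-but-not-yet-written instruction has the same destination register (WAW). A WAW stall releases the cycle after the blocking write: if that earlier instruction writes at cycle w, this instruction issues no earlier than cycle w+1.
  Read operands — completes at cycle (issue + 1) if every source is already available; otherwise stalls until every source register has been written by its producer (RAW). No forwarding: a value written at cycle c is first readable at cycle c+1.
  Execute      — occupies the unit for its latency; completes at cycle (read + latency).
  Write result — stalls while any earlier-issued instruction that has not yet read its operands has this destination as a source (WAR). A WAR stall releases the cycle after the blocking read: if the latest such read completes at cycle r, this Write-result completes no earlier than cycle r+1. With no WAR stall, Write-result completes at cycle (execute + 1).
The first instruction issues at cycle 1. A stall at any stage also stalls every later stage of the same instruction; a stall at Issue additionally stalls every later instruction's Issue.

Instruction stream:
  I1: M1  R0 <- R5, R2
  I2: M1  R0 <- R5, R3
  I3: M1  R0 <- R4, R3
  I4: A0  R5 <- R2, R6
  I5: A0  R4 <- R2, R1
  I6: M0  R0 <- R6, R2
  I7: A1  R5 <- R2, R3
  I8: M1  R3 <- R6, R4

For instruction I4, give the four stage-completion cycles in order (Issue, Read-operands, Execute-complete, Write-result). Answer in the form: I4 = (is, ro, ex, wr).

1) issue 1, read 2, done 7, write 8
2) issue 9, read 10, done 15, write 16  <struct: M1 busy until I1 writes@8>
3) issue 17, read 18, done 23, write 24  <struct: M1 busy until I2 writes@16>
4) issue 18, read 19, done 20, write 21
5) issue 22, read 23, done 24, write 25  <struct: A0 busy until I4 writes@21>
6) issue 25, read 26, done 31, write 32  <WAW R0: wait I3 write@24>
7) issue 26, read 27, done 29, write 30
8) issue 27, read 28, done 33, write 34

I4 = (18, 19, 20, 21)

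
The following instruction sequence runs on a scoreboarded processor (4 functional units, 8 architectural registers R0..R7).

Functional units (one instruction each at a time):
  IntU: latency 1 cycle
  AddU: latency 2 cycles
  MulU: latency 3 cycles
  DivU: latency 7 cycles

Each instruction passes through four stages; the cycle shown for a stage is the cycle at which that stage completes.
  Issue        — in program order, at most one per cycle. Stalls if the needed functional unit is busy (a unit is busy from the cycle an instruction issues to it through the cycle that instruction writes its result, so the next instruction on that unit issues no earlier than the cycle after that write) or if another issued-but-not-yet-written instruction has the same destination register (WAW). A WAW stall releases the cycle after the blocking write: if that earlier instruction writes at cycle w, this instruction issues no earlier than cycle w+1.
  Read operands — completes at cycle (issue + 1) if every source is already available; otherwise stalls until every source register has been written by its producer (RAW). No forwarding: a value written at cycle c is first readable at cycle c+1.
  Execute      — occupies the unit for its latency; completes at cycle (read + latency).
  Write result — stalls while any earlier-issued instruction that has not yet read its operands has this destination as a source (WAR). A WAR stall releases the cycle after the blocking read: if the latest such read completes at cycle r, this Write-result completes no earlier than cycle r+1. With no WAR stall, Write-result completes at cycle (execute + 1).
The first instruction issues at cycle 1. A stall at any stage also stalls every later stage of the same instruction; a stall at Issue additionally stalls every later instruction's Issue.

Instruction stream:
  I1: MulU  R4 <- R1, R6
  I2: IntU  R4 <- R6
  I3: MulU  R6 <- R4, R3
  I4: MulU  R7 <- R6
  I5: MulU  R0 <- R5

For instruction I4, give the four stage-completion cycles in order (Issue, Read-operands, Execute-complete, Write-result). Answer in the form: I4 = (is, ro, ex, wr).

t=1  I1→MulU
t=2  I1 RO
t=5  I1 EX
t=6  I1 WR R4
t=7  I2→IntU
t=8  I2 RO · I3→MulU
t=9  I2 EX
t=10  I2 WR R4
t=11  I3 RO
t=14  I3 EX
t=15  I3 WR R6
t=16  I4→MulU
t=17  I4 RO
t=20  I4 EX
t=21  I4 WR R7
t=22  I5→MulU
t=23  I5 RO
t=26  I5 EX
t=27  I5 WR R0

I4 = (16, 17, 20, 21)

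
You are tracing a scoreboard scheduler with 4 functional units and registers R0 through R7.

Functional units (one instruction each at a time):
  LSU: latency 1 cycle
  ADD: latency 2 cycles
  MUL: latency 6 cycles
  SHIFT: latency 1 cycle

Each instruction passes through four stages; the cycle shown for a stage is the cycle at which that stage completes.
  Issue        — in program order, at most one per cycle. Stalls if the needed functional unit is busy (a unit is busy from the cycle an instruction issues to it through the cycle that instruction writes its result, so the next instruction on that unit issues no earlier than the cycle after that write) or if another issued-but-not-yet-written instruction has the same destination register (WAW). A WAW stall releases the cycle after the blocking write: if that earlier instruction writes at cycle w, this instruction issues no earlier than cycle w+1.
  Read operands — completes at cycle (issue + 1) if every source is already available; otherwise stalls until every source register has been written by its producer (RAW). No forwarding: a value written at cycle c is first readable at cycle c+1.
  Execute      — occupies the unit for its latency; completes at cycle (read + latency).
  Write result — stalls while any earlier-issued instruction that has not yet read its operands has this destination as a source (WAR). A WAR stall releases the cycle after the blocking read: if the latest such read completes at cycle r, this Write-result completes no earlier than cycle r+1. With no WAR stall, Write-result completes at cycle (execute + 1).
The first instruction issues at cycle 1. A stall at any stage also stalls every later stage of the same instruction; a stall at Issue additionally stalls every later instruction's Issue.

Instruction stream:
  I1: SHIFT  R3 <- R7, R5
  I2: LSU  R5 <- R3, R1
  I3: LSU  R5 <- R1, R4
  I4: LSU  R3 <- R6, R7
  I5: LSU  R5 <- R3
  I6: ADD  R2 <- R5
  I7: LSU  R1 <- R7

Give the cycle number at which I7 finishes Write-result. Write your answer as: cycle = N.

cycle = 23

c1: issue I1 (SHIFT)
c2: I1 read-ops; issue I2 (LSU)
c3: I1 finished on SHIFT
c4: I1→R3
c5: I2 read-ops
c6: I2 finished on LSU
c7: I2→R5
c8: issue I3 (LSU)
c9: I3 read-ops
c10: I3 finished on LSU
c11: I3→R5
c12: issue I4 (LSU)
c13: I4 read-ops
c14: I4 finished on LSU
c15: I4→R3
c16: issue I5 (LSU)
c17: I5 read-ops; issue I6 (ADD)
c18: I5 finished on LSU
c19: I5→R5
c20: I6 read-ops; issue I7 (LSU)
c21: I7 read-ops
c22: I6 finished on ADD; I7 finished on LSU
c23: I6→R2; I7→R1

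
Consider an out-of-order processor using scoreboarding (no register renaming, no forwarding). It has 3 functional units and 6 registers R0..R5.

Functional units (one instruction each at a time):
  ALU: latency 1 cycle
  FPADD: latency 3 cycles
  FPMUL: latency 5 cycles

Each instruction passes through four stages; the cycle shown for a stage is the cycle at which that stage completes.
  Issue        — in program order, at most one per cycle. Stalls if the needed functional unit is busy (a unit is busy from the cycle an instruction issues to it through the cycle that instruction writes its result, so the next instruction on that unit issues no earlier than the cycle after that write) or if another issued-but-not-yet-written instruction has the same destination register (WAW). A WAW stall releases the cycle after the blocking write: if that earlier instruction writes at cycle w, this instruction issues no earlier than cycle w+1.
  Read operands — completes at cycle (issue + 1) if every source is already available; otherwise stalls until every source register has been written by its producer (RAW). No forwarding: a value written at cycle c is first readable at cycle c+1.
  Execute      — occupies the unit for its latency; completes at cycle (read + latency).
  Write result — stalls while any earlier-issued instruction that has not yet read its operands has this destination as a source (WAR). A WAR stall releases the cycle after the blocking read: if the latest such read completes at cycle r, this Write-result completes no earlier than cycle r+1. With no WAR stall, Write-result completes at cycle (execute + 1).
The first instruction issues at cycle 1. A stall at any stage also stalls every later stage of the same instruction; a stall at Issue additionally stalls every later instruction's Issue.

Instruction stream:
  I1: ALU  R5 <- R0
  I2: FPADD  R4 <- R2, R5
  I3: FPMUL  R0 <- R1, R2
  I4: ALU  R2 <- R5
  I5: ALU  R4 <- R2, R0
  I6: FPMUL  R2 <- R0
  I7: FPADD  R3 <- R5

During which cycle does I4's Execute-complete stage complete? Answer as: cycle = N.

cycle 1: I1 issues→ALU
cycle 2: I1 reads; I2 issues→FPADD
cycle 3: I1 exec-done; I3 issues→FPMUL
cycle 4: I1 writes R5; I3 reads
cycle 5: I2 reads; I4 issues→ALU
cycle 6: I4 reads
cycle 7: I4 exec-done
cycle 8: I2 exec-done; I4 writes R2
cycle 9: I2 writes R4; I3 exec-done
cycle 10: I3 writes R0; I5 issues→ALU
cycle 11: I5 reads; I6 issues→FPMUL
cycle 12: I5 exec-done; I6 reads; I7 issues→FPADD
cycle 13: I5 writes R4; I7 reads
cycle 16: I7 exec-done
cycle 17: I6 exec-done; I7 writes R3
cycle 18: I6 writes R2

cycle = 7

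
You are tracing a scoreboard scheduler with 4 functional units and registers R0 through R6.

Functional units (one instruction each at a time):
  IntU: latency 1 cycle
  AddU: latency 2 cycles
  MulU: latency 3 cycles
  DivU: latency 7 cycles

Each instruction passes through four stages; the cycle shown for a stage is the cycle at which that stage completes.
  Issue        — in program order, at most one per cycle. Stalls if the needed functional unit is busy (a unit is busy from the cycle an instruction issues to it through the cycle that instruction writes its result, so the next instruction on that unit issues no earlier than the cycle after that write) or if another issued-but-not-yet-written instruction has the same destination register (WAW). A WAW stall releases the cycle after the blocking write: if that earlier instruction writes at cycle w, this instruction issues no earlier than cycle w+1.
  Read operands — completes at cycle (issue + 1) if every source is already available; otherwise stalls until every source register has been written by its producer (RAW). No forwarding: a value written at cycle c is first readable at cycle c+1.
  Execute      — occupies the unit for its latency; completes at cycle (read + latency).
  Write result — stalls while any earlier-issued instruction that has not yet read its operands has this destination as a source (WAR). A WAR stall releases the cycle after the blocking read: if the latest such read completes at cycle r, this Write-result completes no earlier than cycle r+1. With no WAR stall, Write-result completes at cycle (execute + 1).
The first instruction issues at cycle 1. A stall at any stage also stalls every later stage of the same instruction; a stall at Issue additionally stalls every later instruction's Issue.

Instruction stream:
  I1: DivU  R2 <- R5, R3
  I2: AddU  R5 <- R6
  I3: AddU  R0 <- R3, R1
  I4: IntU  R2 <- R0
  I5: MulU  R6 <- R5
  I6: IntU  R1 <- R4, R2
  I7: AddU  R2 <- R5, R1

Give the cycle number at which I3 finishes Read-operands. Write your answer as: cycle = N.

cycle = 8

cycle 1: I1 issues→DivU
cycle 2: I1 reads, I2 issues→AddU
cycle 3: I2 reads
cycle 5: I2 exec-done
cycle 6: I2 writes R5
cycle 7: I3 issues→AddU
cycle 8: I3 reads
cycle 9: I1 exec-done
cycle 10: I1 writes R2, I3 exec-done
cycle 11: I3 writes R0, I4 issues→IntU
cycle 12: I4 reads, I5 issues→MulU
cycle 13: I4 exec-done, I5 reads
cycle 14: I4 writes R2
cycle 15: I6 issues→IntU
cycle 16: I5 exec-done, I6 reads, I7 issues→AddU
cycle 17: I5 writes R6, I6 exec-done
cycle 18: I6 writes R1
cycle 19: I7 reads
cycle 21: I7 exec-done
cycle 22: I7 writes R2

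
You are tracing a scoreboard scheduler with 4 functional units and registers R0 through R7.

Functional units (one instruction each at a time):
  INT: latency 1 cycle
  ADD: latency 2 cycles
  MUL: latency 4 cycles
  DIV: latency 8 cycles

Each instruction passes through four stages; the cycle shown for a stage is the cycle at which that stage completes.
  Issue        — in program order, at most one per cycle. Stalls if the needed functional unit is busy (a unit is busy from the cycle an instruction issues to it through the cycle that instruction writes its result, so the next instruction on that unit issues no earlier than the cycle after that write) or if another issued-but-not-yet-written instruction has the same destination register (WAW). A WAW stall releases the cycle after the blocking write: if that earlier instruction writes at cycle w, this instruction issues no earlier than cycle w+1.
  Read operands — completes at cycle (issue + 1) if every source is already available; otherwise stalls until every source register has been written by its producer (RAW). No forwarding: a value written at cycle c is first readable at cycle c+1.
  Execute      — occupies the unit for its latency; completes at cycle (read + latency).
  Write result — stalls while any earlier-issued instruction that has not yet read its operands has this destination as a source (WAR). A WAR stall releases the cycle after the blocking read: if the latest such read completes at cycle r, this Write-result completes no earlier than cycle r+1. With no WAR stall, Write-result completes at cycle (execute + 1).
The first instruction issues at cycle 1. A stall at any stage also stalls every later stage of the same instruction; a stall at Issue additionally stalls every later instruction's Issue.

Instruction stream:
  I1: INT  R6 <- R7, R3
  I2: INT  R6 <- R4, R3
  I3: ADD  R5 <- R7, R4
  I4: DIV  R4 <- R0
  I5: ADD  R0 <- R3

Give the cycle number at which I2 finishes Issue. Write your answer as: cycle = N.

I1 -> (1, 2, 3, 4)
I2 -> (5, 6, 7, 8)  // struct: INT busy until I1 writes@4
I3 -> (6, 7, 9, 10)
I4 -> (7, 8, 16, 17)
I5 -> (11, 12, 14, 15)  // struct: ADD busy until I3 writes@10

cycle = 5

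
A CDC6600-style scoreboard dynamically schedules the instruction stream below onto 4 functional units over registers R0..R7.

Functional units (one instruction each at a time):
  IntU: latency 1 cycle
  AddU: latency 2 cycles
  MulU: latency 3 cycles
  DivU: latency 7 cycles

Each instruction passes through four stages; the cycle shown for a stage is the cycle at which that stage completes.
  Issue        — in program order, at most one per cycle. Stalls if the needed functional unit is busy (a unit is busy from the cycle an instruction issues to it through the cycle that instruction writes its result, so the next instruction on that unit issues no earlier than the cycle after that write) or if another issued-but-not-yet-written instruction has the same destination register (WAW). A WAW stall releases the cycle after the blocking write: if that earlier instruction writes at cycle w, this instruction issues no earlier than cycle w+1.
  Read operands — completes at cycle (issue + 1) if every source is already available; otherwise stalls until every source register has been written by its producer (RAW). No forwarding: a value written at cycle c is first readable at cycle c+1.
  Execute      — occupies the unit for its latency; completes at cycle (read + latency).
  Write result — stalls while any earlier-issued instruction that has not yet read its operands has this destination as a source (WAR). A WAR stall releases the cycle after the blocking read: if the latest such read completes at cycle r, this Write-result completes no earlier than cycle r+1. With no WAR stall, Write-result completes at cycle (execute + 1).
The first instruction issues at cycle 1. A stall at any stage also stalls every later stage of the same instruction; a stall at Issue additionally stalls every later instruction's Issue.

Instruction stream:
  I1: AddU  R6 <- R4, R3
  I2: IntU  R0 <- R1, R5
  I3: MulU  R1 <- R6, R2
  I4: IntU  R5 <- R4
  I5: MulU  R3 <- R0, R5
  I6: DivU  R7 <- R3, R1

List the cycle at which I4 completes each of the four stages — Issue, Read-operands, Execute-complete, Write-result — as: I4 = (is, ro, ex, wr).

I4 = (6, 7, 8, 9)

I1  is:1  ro:2  ex:4  wr:5
I2  is:2  ro:3  ex:4  wr:5
I3  is:3  ro:6  ex:9  wr:10  — RAW R6: wait I1 write@5
I4  is:6  ro:7  ex:8  wr:9  — struct: IntU busy until I2 writes@5
I5  is:11  ro:12  ex:15  wr:16  — struct: MulU busy until I3 writes@10
I6  is:12  ro:17  ex:24  wr:25  — RAW R3: wait I5 write@16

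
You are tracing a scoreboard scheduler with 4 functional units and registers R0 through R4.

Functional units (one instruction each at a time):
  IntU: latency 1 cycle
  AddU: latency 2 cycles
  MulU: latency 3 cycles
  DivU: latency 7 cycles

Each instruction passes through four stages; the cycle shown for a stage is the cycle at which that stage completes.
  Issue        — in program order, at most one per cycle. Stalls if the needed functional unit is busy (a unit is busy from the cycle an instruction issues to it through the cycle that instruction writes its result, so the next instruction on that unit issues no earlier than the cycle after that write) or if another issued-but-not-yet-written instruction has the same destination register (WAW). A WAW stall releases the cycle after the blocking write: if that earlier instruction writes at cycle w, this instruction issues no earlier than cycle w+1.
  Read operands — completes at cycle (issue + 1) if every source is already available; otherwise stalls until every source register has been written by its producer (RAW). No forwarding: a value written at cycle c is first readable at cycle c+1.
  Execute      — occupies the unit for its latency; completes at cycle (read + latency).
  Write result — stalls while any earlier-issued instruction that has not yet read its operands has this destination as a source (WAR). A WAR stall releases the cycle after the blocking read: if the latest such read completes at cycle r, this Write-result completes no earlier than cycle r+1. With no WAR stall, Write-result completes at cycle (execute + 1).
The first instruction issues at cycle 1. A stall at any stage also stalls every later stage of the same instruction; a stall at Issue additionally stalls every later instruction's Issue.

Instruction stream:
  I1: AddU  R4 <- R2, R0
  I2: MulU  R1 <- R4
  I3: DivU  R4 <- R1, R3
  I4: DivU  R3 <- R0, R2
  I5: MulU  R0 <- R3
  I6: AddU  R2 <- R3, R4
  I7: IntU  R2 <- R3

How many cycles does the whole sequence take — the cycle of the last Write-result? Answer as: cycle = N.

[I1] 1/2/4/5
[I2] 2/6/9/10  (RAW R4: wait I1 write@5)
[I3] 6/11/18/19  (WAW R4: wait I1 write@5; RAW R1: wait I2 write@10)
[I4] 20/21/28/29  (struct: DivU busy until I3 writes@19)
[I5] 21/30/33/34  (RAW R3: wait I4 write@29)
[I6] 22/30/32/33  (RAW R3: wait I4 write@29)
[I7] 34/35/36/37  (WAW R2: wait I6 write@33)

cycle = 37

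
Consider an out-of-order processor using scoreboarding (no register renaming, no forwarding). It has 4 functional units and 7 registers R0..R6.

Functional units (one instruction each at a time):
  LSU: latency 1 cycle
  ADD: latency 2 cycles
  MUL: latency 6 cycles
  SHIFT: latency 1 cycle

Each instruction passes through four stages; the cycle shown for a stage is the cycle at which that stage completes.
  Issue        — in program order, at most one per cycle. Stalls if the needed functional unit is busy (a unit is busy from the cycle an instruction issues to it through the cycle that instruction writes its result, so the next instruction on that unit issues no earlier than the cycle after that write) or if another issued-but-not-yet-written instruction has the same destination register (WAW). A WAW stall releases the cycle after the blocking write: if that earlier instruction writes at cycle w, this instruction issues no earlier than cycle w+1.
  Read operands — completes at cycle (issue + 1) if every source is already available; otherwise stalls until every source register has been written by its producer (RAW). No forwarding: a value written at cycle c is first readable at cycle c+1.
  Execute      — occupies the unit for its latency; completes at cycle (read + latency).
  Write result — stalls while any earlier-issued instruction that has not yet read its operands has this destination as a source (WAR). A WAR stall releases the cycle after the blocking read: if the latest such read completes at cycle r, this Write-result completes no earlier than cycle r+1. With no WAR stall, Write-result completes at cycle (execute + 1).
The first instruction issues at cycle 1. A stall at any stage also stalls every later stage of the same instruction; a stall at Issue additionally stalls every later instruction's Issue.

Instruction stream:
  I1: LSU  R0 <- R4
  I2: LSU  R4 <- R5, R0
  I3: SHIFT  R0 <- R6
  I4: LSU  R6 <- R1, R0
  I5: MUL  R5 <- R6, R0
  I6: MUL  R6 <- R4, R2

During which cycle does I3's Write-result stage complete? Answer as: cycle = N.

cycle = 9

  I1 | 1 | 2 | 3 | 4
  I2 | 5 | 6 | 7 | 8   struct: LSU busy until I1 writes@4
  I3 | 6 | 7 | 8 | 9
  I4 | 9 | 10 | 11 | 12   struct: LSU busy until I2 writes@8
  I5 | 10 | 13 | 19 | 20   RAW R6: wait I4 write@12
  I6 | 21 | 22 | 28 | 29   struct: MUL busy until I5 writes@20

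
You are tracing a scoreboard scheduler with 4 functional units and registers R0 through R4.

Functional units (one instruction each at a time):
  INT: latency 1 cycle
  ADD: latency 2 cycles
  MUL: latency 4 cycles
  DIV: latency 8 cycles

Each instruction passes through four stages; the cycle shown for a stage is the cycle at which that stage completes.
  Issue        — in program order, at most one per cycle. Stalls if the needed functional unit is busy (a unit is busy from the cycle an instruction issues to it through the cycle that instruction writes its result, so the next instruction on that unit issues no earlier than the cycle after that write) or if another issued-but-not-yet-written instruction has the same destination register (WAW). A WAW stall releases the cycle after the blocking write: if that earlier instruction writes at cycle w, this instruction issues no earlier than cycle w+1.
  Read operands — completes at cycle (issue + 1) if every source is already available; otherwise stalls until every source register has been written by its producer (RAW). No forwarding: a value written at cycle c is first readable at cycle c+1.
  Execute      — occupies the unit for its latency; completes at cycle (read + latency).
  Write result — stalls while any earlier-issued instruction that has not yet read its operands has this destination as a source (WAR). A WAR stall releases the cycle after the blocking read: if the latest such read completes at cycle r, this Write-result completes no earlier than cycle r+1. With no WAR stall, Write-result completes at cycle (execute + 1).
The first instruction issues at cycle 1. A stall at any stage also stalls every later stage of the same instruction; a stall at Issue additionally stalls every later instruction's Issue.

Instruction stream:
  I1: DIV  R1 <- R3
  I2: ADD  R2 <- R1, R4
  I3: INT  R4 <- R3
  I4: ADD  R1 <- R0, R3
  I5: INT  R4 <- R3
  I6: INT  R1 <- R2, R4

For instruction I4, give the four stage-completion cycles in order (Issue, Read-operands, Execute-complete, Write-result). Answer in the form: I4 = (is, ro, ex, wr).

I4 = (16, 17, 19, 20)

cycle 1: I1 dispatched to DIV
cycle 2: I1 operands ready; I2 dispatched to ADD
cycle 3: I3 dispatched to INT
cycle 4: I3 operands ready
cycle 5: I3 complete
cycle 10: I1 complete
cycle 11: R1←I1
cycle 12: I2 operands ready
cycle 13: R4←I3
cycle 14: I2 complete
cycle 15: R2←I2
cycle 16: I4 dispatched to ADD
cycle 17: I4 operands ready; I5 dispatched to INT
cycle 18: I5 operands ready
cycle 19: I4 complete; I5 complete
cycle 20: R1←I4; R4←I5
cycle 21: I6 dispatched to INT
cycle 22: I6 operands ready
cycle 23: I6 complete
cycle 24: R1←I6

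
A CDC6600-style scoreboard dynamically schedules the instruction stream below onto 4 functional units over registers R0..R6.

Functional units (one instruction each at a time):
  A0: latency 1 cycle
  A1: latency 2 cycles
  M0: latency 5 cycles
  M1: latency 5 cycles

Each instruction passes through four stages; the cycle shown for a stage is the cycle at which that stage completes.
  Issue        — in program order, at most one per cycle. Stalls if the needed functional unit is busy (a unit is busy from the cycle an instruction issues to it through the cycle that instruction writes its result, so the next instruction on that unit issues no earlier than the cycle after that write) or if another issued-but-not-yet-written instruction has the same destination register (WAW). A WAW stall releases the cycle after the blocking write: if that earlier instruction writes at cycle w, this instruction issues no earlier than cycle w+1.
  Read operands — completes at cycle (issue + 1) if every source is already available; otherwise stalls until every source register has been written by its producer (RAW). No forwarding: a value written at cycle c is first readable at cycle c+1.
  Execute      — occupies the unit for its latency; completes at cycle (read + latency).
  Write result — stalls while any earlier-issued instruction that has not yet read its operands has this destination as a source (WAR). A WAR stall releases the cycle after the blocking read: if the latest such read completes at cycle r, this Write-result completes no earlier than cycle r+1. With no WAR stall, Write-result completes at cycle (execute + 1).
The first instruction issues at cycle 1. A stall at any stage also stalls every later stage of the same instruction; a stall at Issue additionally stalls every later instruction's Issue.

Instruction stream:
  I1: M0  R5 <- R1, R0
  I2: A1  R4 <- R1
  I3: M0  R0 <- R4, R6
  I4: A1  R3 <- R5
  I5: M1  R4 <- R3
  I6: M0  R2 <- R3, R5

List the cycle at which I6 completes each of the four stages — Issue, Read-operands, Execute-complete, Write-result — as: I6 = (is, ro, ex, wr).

I6 = (17, 18, 23, 24)

I1  is:1  ro:2  ex:7  wr:8
I2  is:2  ro:3  ex:5  wr:6
I3  is:9  ro:10  ex:15  wr:16  — struct: M0 busy until I1 writes@8
I4  is:10  ro:11  ex:13  wr:14
I5  is:11  ro:15  ex:20  wr:21  — RAW R3: wait I4 write@14
I6  is:17  ro:18  ex:23  wr:24  — struct: M0 busy until I3 writes@16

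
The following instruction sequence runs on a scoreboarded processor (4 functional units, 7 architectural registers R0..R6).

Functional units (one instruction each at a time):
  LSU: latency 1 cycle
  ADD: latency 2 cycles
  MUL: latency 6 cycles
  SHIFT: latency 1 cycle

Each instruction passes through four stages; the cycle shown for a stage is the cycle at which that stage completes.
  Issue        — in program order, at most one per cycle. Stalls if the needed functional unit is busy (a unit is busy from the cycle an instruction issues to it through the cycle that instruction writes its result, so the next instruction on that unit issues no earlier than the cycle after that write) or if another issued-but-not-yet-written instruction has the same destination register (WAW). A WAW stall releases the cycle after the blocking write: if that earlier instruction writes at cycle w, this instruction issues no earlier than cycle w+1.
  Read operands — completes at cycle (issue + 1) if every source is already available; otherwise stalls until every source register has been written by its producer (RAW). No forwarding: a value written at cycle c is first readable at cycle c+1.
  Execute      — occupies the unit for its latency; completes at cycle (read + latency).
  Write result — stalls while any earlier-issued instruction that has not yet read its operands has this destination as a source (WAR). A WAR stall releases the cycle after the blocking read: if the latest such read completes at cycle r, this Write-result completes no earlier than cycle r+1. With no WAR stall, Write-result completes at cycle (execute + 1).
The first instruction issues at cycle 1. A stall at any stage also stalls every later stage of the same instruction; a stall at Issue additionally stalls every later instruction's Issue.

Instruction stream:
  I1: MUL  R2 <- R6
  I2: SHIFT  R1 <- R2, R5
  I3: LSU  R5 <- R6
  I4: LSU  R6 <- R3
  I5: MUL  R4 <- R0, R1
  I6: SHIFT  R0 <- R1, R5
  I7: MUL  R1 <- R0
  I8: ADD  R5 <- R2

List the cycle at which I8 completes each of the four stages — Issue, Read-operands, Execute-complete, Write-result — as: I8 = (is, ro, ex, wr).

  I1 | 1 | 2 | 8 | 9
  I2 | 2 | 10 | 11 | 12   RAW R2: wait I1 write@9
  I3 | 3 | 4 | 5 | 11   WAR R5: wait I2 read@10
  I4 | 12 | 13 | 14 | 15   struct: LSU busy until I3 writes@11
  I5 | 13 | 14 | 20 | 21
  I6 | 14 | 15 | 16 | 17
  I7 | 22 | 23 | 29 | 30   struct: MUL busy until I5 writes@21
  I8 | 23 | 24 | 26 | 27

I8 = (23, 24, 26, 27)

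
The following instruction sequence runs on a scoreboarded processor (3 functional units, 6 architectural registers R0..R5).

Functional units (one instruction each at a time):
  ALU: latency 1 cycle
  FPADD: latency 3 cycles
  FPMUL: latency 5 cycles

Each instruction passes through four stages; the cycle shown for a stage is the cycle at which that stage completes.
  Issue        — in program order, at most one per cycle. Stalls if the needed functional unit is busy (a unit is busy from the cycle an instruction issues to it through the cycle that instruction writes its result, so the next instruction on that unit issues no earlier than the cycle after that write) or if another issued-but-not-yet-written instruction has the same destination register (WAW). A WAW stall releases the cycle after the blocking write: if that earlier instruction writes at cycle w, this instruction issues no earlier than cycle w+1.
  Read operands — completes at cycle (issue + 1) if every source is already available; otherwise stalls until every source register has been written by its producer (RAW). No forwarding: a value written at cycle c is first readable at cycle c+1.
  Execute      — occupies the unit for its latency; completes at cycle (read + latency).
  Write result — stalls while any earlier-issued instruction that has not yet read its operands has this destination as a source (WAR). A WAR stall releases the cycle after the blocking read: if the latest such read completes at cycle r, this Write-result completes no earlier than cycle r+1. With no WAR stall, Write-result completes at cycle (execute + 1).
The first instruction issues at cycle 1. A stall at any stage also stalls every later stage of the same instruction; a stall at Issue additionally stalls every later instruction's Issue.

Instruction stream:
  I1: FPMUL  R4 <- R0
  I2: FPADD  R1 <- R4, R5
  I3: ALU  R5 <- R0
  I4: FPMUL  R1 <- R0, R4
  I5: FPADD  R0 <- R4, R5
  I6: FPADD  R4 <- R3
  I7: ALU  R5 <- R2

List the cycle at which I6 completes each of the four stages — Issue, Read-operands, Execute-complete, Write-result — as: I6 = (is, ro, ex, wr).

I1 -> (1, 2, 7, 8)
I2 -> (2, 9, 12, 13)  // RAW R4: wait I1 write@8
I3 -> (3, 4, 5, 10)  // WAR R5: wait I2 read@9
I4 -> (14, 15, 20, 21)  // WAW R1: wait I2 write@13
I5 -> (15, 16, 19, 20)
I6 -> (21, 22, 25, 26)  // struct: FPADD busy until I5 writes@20
I7 -> (22, 23, 24, 25)

I6 = (21, 22, 25, 26)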